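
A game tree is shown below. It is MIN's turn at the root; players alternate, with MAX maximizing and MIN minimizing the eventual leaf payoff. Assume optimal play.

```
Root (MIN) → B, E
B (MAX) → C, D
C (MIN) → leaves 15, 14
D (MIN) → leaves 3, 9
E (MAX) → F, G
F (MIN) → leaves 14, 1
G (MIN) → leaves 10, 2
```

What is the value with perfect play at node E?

F: min(14, 1) = 1
G: min(10, 2) = 2
E: max(1, 2) = 2

2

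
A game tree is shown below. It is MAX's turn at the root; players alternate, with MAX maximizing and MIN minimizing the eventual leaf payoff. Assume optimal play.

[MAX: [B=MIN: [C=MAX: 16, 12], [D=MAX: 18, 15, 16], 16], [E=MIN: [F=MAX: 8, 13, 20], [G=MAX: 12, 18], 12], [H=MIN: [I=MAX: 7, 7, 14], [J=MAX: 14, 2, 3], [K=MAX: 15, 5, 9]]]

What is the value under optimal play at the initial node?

C (MAX): max(16, 12) = 16
D (MAX): max(18, 15, 16) = 18
B (MIN): min(16, 18, 16) = 16
F (MAX): max(8, 13, 20) = 20
G (MAX): max(12, 18) = 18
E (MIN): min(20, 18, 12) = 12
I (MAX): max(7, 7, 14) = 14
J (MAX): max(14, 2, 3) = 14
K (MAX): max(15, 5, 9) = 15
H (MIN): min(14, 14, 15) = 14
Root (MAX): max(16, 12, 14) = 16

16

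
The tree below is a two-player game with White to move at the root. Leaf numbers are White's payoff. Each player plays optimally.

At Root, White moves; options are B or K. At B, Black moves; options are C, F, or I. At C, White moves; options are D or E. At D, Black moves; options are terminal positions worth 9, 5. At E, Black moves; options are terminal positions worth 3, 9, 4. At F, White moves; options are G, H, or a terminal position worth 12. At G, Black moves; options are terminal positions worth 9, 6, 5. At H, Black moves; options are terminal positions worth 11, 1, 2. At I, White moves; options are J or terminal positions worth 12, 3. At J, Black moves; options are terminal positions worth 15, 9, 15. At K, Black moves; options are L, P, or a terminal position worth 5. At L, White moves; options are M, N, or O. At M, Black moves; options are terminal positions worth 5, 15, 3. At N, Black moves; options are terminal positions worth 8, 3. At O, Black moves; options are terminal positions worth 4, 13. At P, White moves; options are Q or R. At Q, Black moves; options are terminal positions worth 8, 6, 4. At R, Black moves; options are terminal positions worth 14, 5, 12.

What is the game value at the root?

5

D (Black): min(9, 5) = 5
E (Black): min(3, 9, 4) = 3
C (White): max(5, 3) = 5
G (Black): min(9, 6, 5) = 5
H (Black): min(11, 1, 2) = 1
F (White): max(5, 1, 12) = 12
J (Black): min(15, 9, 15) = 9
I (White): max(9, 12, 3) = 12
B (Black): min(5, 12, 12) = 5
M (Black): min(5, 15, 3) = 3
N (Black): min(8, 3) = 3
O (Black): min(4, 13) = 4
L (White): max(3, 3, 4) = 4
Q (Black): min(8, 6, 4) = 4
R (Black): min(14, 5, 12) = 5
P (White): max(4, 5) = 5
K (Black): min(4, 5, 5) = 4
Root (White): max(5, 4) = 5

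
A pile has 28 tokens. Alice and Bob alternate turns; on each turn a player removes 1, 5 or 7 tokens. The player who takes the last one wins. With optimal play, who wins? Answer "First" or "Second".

Positions where the player to move wins (W) vs loses (L):
i:   0  1  2  3  4  5  6  7  8  9 10 11 12 13 14 15 16 17 18 19 20 21 22 23 24 25 26 27 28
     L  W  L  W  L  W  L  W  L  W  L  W  L  W  L  W  L  W  L  W  L  W  L  W  L  W  L  W  L
Position 28 is L, so the second player wins.

Second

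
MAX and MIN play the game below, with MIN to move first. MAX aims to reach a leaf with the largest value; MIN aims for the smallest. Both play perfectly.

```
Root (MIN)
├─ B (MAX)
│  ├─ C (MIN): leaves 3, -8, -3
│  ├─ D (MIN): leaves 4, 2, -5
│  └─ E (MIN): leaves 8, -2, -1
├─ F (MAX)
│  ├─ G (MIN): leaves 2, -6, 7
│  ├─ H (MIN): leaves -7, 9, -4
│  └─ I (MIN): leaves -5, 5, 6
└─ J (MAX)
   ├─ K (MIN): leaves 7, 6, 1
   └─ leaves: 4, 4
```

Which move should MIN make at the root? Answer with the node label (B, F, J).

C (MIN): min(3, -8, -3) = -8
D (MIN): min(4, 2, -5) = -5
E (MIN): min(8, -2, -1) = -2
B (MAX): max(-8, -5, -2) = -2
G (MIN): min(2, -6, 7) = -6
H (MIN): min(-7, 9, -4) = -7
I (MIN): min(-5, 5, 6) = -5
F (MAX): max(-6, -7, -5) = -5
K (MIN): min(7, 6, 1) = 1
J (MAX): max(1, 4, 4) = 4
Root (MIN): min(-2, -5, 4) = -5
MIN picks the child with the lowest value: F (value -5).

F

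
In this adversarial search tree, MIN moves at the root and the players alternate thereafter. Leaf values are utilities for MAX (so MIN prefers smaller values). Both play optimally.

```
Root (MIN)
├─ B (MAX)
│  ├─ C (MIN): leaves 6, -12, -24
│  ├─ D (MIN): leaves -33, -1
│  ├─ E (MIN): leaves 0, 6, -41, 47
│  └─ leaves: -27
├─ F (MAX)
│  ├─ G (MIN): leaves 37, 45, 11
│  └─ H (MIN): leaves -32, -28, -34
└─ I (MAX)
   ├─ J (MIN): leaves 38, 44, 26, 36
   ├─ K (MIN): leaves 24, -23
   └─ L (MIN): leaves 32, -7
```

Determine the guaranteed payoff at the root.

C (MIN): min(6, -12, -24) = -24
D (MIN): min(-33, -1) = -33
E (MIN): min(0, 6, -41, 47) = -41
B (MAX): max(-24, -33, -41, -27) = -24
G (MIN): min(37, 45, 11) = 11
H (MIN): min(-32, -28, -34) = -34
F (MAX): max(11, -34) = 11
J (MIN): min(38, 44, 26, 36) = 26
K (MIN): min(24, -23) = -23
L (MIN): min(32, -7) = -7
I (MAX): max(26, -23, -7) = 26
Root (MIN): min(-24, 11, 26) = -24

-24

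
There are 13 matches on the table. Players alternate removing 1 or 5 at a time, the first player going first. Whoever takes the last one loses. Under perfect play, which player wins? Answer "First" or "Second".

Second

i:   0  1  2  3  4  5  6  7  8  9 10 11 12 13
     W  L  W  L  W  L  W  L  W  L  W  L  W  L
Position 13 is L, so the second player wins.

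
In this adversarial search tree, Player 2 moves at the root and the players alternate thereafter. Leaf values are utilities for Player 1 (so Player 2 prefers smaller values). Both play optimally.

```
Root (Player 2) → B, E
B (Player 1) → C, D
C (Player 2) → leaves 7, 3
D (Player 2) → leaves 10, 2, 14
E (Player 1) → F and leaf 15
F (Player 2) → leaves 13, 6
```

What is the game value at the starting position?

C (Player 2): min(7, 3) = 3
D (Player 2): min(10, 2, 14) = 2
B (Player 1): max(3, 2) = 3
F (Player 2): min(13, 6) = 6
E (Player 1): max(6, 15) = 15
Root (Player 2): min(3, 15) = 3

3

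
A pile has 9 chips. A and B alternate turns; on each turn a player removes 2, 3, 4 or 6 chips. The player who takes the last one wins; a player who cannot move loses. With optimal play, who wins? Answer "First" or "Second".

W/L table (W = player to move can force a win):
i:   0  1  2  3  4  5  6  7  8  9
     L  L  W  W  W  W  W  W  L  L
Position 9 is L, so the second player wins.

Second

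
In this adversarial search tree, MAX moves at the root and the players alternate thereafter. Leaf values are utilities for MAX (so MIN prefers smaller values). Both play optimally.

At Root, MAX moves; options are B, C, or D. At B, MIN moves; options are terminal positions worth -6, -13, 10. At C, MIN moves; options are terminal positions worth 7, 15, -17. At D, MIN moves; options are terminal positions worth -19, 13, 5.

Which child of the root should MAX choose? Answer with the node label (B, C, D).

B (MIN): min(-6, -13, 10) = -13
C (MIN): min(7, 15, -17) = -17
D (MIN): min(-19, 13, 5) = -19
Root (MAX): max(-13, -17, -19) = -13
MAX picks the child with the highest value: B (value -13).

B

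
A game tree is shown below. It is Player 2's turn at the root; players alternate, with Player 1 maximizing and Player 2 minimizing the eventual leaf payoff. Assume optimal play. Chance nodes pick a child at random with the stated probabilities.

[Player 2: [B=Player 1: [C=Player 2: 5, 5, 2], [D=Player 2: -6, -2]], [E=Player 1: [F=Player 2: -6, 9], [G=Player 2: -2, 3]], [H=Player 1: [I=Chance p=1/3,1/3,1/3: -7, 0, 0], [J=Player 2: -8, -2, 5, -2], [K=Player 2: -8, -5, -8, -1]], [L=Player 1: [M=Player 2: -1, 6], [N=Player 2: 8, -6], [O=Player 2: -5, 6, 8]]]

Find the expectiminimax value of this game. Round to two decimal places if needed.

-2.33

C (Player 2): min(5, 5, 2) = 2
D (Player 2): min(-6, -2) = -6
B (Player 1): max(2, -6) = 2
F (Player 2): min(-6, 9) = -6
G (Player 2): min(-2, 3) = -2
E (Player 1): max(-6, -2) = -2
I (Chance): 1/3·-7 + 1/3·0 + 1/3·0 = -2.33
J (Player 2): min(-8, -2, 5, -2) = -8
K (Player 2): min(-8, -5, -8, -1) = -8
H (Player 1): max(-2.33, -8, -8) = -2.33
M (Player 2): min(-1, 6) = -1
N (Player 2): min(8, -6) = -6
O (Player 2): min(-5, 6, 8) = -5
L (Player 1): max(-1, -6, -5) = -1
Root (Player 2): min(2, -2, -2.33, -1) = -2.33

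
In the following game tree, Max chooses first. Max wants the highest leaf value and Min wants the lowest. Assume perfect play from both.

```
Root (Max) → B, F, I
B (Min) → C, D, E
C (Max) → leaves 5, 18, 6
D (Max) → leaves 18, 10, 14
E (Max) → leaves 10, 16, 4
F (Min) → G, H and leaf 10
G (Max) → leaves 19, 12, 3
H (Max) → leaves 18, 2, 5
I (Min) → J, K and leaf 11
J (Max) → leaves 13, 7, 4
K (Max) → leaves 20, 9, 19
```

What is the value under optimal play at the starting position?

C (Max): max(5, 18, 6) = 18
D (Max): max(18, 10, 14) = 18
E (Max): max(10, 16, 4) = 16
B (Min): min(18, 18, 16) = 16
G (Max): max(19, 12, 3) = 19
H (Max): max(18, 2, 5) = 18
F (Min): min(19, 18, 10) = 10
J (Max): max(13, 7, 4) = 13
K (Max): max(20, 9, 19) = 20
I (Min): min(13, 20, 11) = 11
Root (Max): max(16, 10, 11) = 16

16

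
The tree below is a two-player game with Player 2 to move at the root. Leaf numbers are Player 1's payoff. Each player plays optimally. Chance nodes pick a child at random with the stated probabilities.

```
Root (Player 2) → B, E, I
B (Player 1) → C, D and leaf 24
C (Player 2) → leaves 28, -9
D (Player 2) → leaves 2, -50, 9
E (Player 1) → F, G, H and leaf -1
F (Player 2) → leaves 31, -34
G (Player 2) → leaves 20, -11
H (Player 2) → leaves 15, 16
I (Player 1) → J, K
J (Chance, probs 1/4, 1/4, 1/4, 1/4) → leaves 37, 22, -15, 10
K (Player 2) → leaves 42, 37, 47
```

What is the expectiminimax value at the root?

C (Player 2): min(28, -9) = -9
D (Player 2): min(2, -50, 9) = -50
B (Player 1): max(-9, -50, 24) = 24
F (Player 2): min(31, -34) = -34
G (Player 2): min(20, -11) = -11
H (Player 2): min(15, 16) = 15
E (Player 1): max(-34, -11, 15, -1) = 15
J (Chance): 1/4·37 + 1/4·22 + 1/4·-15 + 1/4·10 = 13.5
K (Player 2): min(42, 37, 47) = 37
I (Player 1): max(13.5, 37) = 37
Root (Player 2): min(24, 15, 37) = 15

15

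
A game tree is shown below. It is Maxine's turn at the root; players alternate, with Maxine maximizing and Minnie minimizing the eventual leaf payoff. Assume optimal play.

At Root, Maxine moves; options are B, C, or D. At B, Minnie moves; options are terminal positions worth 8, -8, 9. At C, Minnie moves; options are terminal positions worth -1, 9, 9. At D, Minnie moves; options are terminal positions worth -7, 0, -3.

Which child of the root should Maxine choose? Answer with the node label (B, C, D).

C

B (Minnie): min(8, -8, 9) = -8
C (Minnie): min(-1, 9, 9) = -1
D (Minnie): min(-7, 0, -3) = -7
Root (Maxine): max(-8, -1, -7) = -1
Maxine picks the child with the highest value: C (value -1).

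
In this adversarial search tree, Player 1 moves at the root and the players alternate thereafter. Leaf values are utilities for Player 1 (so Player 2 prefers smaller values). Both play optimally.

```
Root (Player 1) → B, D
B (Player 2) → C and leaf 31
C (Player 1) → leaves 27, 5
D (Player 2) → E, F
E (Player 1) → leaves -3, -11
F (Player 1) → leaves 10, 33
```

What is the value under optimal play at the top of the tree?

27

C (Player 1): max(27, 5) = 27
B (Player 2): min(27, 31) = 27
E (Player 1): max(-3, -11) = -3
F (Player 1): max(10, 33) = 33
D (Player 2): min(-3, 33) = -3
Root (Player 1): max(27, -3) = 27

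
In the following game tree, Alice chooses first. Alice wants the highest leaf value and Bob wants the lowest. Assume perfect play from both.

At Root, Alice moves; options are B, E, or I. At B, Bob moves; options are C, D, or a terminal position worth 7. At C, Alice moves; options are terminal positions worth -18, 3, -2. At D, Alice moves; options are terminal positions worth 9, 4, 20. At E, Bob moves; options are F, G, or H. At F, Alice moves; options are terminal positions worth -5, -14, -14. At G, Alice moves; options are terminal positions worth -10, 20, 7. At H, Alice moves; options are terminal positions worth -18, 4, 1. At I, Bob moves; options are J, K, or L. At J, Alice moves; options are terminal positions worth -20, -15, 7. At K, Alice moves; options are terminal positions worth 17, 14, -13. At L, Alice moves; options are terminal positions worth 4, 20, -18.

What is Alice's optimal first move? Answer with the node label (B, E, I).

I

C (Alice): max(-18, 3, -2) = 3
D (Alice): max(9, 4, 20) = 20
B (Bob): min(3, 20, 7) = 3
F (Alice): max(-5, -14, -14) = -5
G (Alice): max(-10, 20, 7) = 20
H (Alice): max(-18, 4, 1) = 4
E (Bob): min(-5, 20, 4) = -5
J (Alice): max(-20, -15, 7) = 7
K (Alice): max(17, 14, -13) = 17
L (Alice): max(4, 20, -18) = 20
I (Bob): min(7, 17, 20) = 7
Root (Alice): max(3, -5, 7) = 7
Alice picks the child with the highest value: I (value 7).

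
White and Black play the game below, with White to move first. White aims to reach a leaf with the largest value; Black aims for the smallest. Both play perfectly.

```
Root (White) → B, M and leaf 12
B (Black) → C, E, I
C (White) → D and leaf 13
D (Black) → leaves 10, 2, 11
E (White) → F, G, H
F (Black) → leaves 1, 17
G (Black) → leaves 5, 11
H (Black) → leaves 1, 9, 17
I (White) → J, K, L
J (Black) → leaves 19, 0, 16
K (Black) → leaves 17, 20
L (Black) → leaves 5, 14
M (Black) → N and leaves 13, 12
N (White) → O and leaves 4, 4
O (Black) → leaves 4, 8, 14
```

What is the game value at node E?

5

F: min(1, 17) = 1
G: min(5, 11) = 5
H: min(1, 9, 17) = 1
E: max(1, 5, 1) = 5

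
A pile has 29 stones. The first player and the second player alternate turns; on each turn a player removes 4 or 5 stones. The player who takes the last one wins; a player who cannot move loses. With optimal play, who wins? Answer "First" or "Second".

Second

i:   0  1  2  3  4  5  6  7  8  9 10 11 12 13 14 15 16 17 18 19 20 21 22 23 24 25 26 27 28 29
     L  L  L  L  W  W  W  W  W  L  L  L  L  W  W  W  W  W  L  L  L  L  W  W  W  W  W  L  L  L
Position 29 is L, so the second player wins.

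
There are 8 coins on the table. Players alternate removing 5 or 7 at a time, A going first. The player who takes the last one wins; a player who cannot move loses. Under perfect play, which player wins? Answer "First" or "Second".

W/L table (W = player to move can force a win):
i:   0  1  2  3  4  5  6  7  8
     L  L  L  L  L  W  W  W  W
Position 8 is W, so the first player wins.

First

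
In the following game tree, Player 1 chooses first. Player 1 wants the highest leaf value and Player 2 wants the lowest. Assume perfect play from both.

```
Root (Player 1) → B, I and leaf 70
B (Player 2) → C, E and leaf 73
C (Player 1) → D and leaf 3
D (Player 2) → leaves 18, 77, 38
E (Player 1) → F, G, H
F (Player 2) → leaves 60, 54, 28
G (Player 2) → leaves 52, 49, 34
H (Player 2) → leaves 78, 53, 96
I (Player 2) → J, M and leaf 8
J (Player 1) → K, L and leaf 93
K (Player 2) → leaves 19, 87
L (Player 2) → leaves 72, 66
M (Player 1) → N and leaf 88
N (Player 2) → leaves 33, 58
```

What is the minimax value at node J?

K: min(19, 87) = 19
L: min(72, 66) = 66
J: max(19, 66, 93) = 93

93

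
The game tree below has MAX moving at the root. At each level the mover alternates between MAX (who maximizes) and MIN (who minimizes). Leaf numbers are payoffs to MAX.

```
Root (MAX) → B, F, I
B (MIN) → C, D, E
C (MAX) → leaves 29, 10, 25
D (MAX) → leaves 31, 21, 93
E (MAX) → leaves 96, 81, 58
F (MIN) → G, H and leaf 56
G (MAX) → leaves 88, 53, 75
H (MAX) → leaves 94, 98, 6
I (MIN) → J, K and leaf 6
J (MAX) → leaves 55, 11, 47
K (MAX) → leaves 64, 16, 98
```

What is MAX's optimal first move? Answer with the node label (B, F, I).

C (MAX): max(29, 10, 25) = 29
D (MAX): max(31, 21, 93) = 93
E (MAX): max(96, 81, 58) = 96
B (MIN): min(29, 93, 96) = 29
G (MAX): max(88, 53, 75) = 88
H (MAX): max(94, 98, 6) = 98
F (MIN): min(88, 98, 56) = 56
J (MAX): max(55, 11, 47) = 55
K (MAX): max(64, 16, 98) = 98
I (MIN): min(55, 98, 6) = 6
Root (MAX): max(29, 56, 6) = 56
MAX picks the child with the highest value: F (value 56).

F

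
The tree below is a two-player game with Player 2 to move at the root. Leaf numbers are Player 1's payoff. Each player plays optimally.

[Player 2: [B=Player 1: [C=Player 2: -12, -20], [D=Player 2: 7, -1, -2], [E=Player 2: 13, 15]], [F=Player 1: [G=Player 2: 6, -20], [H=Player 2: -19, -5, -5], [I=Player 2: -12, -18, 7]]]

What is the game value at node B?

13

C: min(-12, -20) = -20
D: min(7, -1, -2) = -2
E: min(13, 15) = 13
B: max(-20, -2, 13) = 13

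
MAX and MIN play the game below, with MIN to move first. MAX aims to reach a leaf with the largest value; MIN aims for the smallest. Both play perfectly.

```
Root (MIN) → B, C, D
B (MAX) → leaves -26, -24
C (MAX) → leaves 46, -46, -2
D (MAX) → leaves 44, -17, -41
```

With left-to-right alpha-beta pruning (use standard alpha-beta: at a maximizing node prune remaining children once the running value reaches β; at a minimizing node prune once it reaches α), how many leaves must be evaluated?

B [α=-∞,β=+∞]: v=-24
C [α=-∞,β=-24]: v=46 after child 1 ≥ β → β-cutoff, skip 2
D [α=-∞,β=-24]: v=44 after child 1 ≥ β → β-cutoff, skip 2
Root [α=-∞,β=+∞]: v=-24
Leaves evaluated: 4 of 8.

4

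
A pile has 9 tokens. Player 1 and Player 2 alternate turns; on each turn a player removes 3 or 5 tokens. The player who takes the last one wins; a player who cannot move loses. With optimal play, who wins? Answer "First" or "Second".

Mark each pile size as W (mover wins) or L (mover loses):
i:   0  1  2  3  4  5  6  7  8  9
     L  L  L  W  W  W  W  W  L  L
Position 9 is L, so the second player wins.

Second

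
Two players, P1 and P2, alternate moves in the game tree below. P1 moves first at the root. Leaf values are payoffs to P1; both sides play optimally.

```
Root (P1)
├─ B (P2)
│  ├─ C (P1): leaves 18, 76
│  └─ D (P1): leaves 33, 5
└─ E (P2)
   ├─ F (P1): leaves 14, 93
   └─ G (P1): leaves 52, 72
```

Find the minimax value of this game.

C (P1): max(18, 76) = 76
D (P1): max(33, 5) = 33
B (P2): min(76, 33) = 33
F (P1): max(14, 93) = 93
G (P1): max(52, 72) = 72
E (P2): min(93, 72) = 72
Root (P1): max(33, 72) = 72

72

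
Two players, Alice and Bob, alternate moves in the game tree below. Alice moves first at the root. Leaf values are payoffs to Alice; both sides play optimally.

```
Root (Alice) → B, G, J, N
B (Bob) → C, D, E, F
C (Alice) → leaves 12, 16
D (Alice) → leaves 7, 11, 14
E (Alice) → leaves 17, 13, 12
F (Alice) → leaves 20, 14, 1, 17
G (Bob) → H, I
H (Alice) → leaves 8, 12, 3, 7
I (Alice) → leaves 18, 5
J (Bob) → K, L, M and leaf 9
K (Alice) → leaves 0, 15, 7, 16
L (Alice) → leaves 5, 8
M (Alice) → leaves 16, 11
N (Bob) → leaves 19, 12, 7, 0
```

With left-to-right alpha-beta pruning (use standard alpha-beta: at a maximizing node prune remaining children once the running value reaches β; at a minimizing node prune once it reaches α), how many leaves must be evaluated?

C [α=-∞,β=+∞]: v=16
D [α=-∞,β=16]: v=14
E [α=-∞,β=14]: v=17 after child 1 ≥ β → β-cutoff, skip 2
F [α=-∞,β=14]: v=20 after child 1 ≥ β → β-cutoff, skip 3
B [α=-∞,β=+∞]: v=14
H [α=14,β=+∞]: v=12
G [α=14,β=+∞]: v=12 after child 1 ≤ α → α-cutoff, skip 1
K [α=14,β=+∞]: v=16
L [α=14,β=16]: v=8
J [α=14,β=+∞]: v=8 after child 2 ≤ α → α-cutoff, skip 2
N [α=14,β=+∞]: v=12 after child 2 ≤ α → α-cutoff, skip 2
Root [α=-∞,β=+∞]: v=14
Leaves evaluated: 19 of 31.

19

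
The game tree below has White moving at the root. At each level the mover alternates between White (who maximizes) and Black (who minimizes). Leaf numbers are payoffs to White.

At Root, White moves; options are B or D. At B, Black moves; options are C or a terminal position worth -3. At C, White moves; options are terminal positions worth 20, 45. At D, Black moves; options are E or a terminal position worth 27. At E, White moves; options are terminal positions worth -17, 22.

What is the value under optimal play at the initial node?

22

C (White): max(20, 45) = 45
B (Black): min(45, -3) = -3
E (White): max(-17, 22) = 22
D (Black): min(22, 27) = 22
Root (White): max(-3, 22) = 22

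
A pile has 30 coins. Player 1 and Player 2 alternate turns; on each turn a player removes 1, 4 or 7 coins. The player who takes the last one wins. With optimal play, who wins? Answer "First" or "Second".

i:   0  1  2  3  4  5  6  7  8  9 10 11 12 13 14 15 16 17 18 19 20 21 22 23 24 25 26 27 28 29 30
     L  W  L  W  W  L  W  W  L  W  L  W  W  L  W  W  L  W  L  W  W  L  W  W  L  W  L  W  W  L  W
Position 30 is W, so the first player wins.

First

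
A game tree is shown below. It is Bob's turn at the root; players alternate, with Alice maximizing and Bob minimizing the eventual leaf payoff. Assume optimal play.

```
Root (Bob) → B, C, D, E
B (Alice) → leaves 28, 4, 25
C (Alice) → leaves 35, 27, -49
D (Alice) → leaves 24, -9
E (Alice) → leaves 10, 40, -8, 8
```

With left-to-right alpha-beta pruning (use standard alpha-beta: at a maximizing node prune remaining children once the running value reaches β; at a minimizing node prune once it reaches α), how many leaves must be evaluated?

8

B [α=-∞,β=+∞]: v=28
C [α=-∞,β=28]: v=35 after child 1 ≥ β → β-cutoff, skip 2
D [α=-∞,β=28]: v=24
E [α=-∞,β=24]: v=40 after child 2 ≥ β → β-cutoff, skip 2
Root [α=-∞,β=+∞]: v=24
Leaves evaluated: 8 of 12.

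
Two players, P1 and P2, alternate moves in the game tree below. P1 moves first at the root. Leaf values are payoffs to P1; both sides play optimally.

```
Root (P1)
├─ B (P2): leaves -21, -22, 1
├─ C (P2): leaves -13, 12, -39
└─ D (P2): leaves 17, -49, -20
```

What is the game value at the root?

B (P2): min(-21, -22, 1) = -22
C (P2): min(-13, 12, -39) = -39
D (P2): min(17, -49, -20) = -49
Root (P1): max(-22, -39, -49) = -22

-22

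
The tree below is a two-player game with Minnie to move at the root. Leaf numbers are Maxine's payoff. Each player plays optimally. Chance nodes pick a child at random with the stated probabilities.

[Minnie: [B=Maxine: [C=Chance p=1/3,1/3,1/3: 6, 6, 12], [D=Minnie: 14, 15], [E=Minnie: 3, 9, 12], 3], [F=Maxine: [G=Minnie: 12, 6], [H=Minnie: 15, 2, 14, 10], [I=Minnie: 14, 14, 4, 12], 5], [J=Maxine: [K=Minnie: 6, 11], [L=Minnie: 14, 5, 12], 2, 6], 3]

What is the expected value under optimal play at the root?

C (Chance): 1/3·6 + 1/3·6 + 1/3·12 = 8
D (Minnie): min(14, 15) = 14
E (Minnie): min(3, 9, 12) = 3
B (Maxine): max(8, 14, 3, 3) = 14
G (Minnie): min(12, 6) = 6
H (Minnie): min(15, 2, 14, 10) = 2
I (Minnie): min(14, 14, 4, 12) = 4
F (Maxine): max(6, 2, 4, 5) = 6
K (Minnie): min(6, 11) = 6
L (Minnie): min(14, 5, 12) = 5
J (Maxine): max(6, 5, 2, 6) = 6
Root (Minnie): min(14, 6, 6, 3) = 3

3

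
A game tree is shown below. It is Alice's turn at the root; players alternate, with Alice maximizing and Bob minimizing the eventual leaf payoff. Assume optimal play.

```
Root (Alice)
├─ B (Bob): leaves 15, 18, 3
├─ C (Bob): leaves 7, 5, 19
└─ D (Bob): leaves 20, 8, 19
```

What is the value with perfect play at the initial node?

8

B (Bob): min(15, 18, 3) = 3
C (Bob): min(7, 5, 19) = 5
D (Bob): min(20, 8, 19) = 8
Root (Alice): max(3, 5, 8) = 8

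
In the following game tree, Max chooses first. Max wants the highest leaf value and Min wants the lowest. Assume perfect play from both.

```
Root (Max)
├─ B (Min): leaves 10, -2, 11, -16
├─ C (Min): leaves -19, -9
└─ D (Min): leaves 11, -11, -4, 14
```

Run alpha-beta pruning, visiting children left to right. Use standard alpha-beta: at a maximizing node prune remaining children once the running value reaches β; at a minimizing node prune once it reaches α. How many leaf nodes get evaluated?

9

B [α=-∞,β=+∞]: v=-16
C [α=-16,β=+∞]: v=-19 after child 1 ≤ α → α-cutoff, skip 1
D [α=-16,β=+∞]: v=-11
Root [α=-∞,β=+∞]: v=-11
Leaves evaluated: 9 of 10.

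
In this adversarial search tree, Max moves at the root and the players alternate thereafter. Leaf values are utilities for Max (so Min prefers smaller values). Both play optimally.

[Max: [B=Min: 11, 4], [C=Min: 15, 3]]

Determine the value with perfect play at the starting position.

B (Min): min(11, 4) = 4
C (Min): min(15, 3) = 3
Root (Max): max(4, 3) = 4

4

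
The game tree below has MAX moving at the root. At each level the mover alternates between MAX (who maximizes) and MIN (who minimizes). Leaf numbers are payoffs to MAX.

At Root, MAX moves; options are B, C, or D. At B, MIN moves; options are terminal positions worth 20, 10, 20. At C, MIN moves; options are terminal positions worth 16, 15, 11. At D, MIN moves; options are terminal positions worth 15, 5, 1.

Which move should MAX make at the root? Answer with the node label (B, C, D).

C

B (MIN): min(20, 10, 20) = 10
C (MIN): min(16, 15, 11) = 11
D (MIN): min(15, 5, 1) = 1
Root (MAX): max(10, 11, 1) = 11
MAX picks the child with the highest value: C (value 11).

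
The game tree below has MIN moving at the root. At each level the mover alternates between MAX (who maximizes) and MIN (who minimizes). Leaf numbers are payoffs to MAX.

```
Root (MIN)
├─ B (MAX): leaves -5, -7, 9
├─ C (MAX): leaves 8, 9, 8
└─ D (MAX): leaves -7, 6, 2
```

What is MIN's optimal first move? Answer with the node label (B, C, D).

D

B (MAX): max(-5, -7, 9) = 9
C (MAX): max(8, 9, 8) = 9
D (MAX): max(-7, 6, 2) = 6
Root (MIN): min(9, 9, 6) = 6
MIN picks the child with the lowest value: D (value 6).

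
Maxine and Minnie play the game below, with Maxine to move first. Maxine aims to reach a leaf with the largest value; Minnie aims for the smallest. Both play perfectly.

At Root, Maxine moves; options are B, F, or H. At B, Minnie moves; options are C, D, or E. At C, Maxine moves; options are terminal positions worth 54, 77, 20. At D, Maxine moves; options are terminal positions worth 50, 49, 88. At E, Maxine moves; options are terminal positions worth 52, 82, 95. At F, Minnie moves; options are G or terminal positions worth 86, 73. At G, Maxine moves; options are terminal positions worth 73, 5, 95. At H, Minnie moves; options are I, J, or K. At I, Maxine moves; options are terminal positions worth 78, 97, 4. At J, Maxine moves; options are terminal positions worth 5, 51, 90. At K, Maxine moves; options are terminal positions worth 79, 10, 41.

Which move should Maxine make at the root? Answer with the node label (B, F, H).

H

C (Maxine): max(54, 77, 20) = 77
D (Maxine): max(50, 49, 88) = 88
E (Maxine): max(52, 82, 95) = 95
B (Minnie): min(77, 88, 95) = 77
G (Maxine): max(73, 5, 95) = 95
F (Minnie): min(95, 86, 73) = 73
I (Maxine): max(78, 97, 4) = 97
J (Maxine): max(5, 51, 90) = 90
K (Maxine): max(79, 10, 41) = 79
H (Minnie): min(97, 90, 79) = 79
Root (Maxine): max(77, 73, 79) = 79
Maxine picks the child with the highest value: H (value 79).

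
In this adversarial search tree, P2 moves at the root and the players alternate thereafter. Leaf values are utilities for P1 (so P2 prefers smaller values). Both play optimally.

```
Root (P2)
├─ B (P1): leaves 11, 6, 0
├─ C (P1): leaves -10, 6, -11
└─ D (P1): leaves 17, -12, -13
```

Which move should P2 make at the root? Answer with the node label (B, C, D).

C

B (P1): max(11, 6, 0) = 11
C (P1): max(-10, 6, -11) = 6
D (P1): max(17, -12, -13) = 17
Root (P2): min(11, 6, 17) = 6
P2 picks the child with the lowest value: C (value 6).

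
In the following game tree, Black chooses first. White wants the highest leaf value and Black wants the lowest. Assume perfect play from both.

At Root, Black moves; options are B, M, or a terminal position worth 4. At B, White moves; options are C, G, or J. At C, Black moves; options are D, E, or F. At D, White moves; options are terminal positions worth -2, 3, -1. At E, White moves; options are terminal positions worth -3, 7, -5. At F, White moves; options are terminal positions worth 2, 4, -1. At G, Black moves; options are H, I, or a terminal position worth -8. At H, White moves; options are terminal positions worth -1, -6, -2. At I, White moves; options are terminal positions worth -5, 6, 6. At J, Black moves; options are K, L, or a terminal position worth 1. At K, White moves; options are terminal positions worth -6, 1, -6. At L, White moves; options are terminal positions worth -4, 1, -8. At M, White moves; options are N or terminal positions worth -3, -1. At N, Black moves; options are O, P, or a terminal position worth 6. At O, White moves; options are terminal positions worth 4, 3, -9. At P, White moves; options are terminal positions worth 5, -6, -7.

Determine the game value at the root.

D (White): max(-2, 3, -1) = 3
E (White): max(-3, 7, -5) = 7
F (White): max(2, 4, -1) = 4
C (Black): min(3, 7, 4) = 3
H (White): max(-1, -6, -2) = -1
I (White): max(-5, 6, 6) = 6
G (Black): min(-1, 6, -8) = -8
K (White): max(-6, 1, -6) = 1
L (White): max(-4, 1, -8) = 1
J (Black): min(1, 1, 1) = 1
B (White): max(3, -8, 1) = 3
O (White): max(4, 3, -9) = 4
P (White): max(5, -6, -7) = 5
N (Black): min(4, 5, 6) = 4
M (White): max(4, -3, -1) = 4
Root (Black): min(3, 4, 4) = 3

3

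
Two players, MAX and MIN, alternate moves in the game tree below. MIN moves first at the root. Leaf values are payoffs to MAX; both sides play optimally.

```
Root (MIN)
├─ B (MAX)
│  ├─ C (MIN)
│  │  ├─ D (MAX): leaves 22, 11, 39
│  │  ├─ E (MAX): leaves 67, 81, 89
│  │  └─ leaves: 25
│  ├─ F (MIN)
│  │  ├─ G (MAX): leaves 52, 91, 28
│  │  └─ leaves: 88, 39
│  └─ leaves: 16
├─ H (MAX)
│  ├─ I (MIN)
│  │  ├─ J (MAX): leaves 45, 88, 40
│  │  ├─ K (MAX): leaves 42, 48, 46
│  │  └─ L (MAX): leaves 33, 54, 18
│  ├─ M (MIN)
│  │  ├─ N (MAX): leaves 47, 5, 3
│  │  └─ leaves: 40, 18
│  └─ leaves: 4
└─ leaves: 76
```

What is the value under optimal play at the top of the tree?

D (MAX): max(22, 11, 39) = 39
E (MAX): max(67, 81, 89) = 89
C (MIN): min(39, 89, 25) = 25
G (MAX): max(52, 91, 28) = 91
F (MIN): min(91, 88, 39) = 39
B (MAX): max(25, 39, 16) = 39
J (MAX): max(45, 88, 40) = 88
K (MAX): max(42, 48, 46) = 48
L (MAX): max(33, 54, 18) = 54
I (MIN): min(88, 48, 54) = 48
N (MAX): max(47, 5, 3) = 47
M (MIN): min(47, 40, 18) = 18
H (MAX): max(48, 18, 4) = 48
Root (MIN): min(39, 48, 76) = 39

39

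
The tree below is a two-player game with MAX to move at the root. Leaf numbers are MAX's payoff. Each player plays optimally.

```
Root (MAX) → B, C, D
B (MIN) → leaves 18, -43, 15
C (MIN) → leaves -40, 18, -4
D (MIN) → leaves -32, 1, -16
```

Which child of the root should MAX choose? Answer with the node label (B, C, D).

D

B (MIN): min(18, -43, 15) = -43
C (MIN): min(-40, 18, -4) = -40
D (MIN): min(-32, 1, -16) = -32
Root (MAX): max(-43, -40, -32) = -32
MAX picks the child with the highest value: D (value -32).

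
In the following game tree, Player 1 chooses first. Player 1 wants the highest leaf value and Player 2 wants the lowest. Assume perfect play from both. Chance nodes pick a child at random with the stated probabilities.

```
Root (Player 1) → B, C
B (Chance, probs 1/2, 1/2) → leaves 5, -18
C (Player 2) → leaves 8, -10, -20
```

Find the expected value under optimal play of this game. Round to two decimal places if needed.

B (Chance): 1/2·5 + 1/2·-18 = -6.5
C (Player 2): min(8, -10, -20) = -20
Root (Player 1): max(-6.5, -20) = -6.5

-6.5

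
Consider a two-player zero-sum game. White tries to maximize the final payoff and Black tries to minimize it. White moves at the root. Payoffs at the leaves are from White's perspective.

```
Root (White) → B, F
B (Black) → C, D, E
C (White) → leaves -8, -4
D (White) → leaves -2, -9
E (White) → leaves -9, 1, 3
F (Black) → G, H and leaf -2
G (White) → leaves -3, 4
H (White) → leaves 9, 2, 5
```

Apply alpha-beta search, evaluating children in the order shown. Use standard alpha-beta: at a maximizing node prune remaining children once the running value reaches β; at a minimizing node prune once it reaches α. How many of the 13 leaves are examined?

C [α=-∞,β=+∞]: v=-4
D [α=-∞,β=-4]: v=-2 after child 1 ≥ β → β-cutoff, skip 1
E [α=-∞,β=-4]: v=1 after child 2 ≥ β → β-cutoff, skip 1
B [α=-∞,β=+∞]: v=-4
G [α=-4,β=+∞]: v=4
H [α=-4,β=4]: v=9 after child 1 ≥ β → β-cutoff, skip 2
F [α=-4,β=+∞]: v=-2
Root [α=-∞,β=+∞]: v=-2
Leaves evaluated: 9 of 13.

9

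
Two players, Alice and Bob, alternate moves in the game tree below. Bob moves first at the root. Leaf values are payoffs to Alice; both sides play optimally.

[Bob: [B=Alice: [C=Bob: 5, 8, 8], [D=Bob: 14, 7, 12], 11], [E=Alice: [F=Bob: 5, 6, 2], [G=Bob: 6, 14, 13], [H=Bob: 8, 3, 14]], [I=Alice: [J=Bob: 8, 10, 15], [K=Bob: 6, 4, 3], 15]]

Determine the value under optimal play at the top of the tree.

C (Bob): min(5, 8, 8) = 5
D (Bob): min(14, 7, 12) = 7
B (Alice): max(5, 7, 11) = 11
F (Bob): min(5, 6, 2) = 2
G (Bob): min(6, 14, 13) = 6
H (Bob): min(8, 3, 14) = 3
E (Alice): max(2, 6, 3) = 6
J (Bob): min(8, 10, 15) = 8
K (Bob): min(6, 4, 3) = 3
I (Alice): max(8, 3, 15) = 15
Root (Bob): min(11, 6, 15) = 6

6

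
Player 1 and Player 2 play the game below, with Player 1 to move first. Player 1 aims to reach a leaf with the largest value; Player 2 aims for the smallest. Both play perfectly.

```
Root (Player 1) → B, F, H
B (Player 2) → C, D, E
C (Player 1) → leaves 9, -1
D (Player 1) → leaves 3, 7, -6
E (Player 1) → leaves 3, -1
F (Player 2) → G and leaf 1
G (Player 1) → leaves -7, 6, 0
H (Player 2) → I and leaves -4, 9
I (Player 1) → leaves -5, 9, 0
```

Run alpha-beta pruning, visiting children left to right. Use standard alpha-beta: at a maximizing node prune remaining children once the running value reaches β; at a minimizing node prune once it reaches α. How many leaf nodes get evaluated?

15

C [α=-∞,β=+∞]: v=9
D [α=-∞,β=9]: v=7
E [α=-∞,β=7]: v=3
B [α=-∞,β=+∞]: v=3
G [α=3,β=+∞]: v=6
F [α=3,β=+∞]: v=1
I [α=3,β=+∞]: v=9
H [α=3,β=+∞]: v=-4 after child 2 ≤ α → α-cutoff, skip 1
Root [α=-∞,β=+∞]: v=3
Leaves evaluated: 15 of 16.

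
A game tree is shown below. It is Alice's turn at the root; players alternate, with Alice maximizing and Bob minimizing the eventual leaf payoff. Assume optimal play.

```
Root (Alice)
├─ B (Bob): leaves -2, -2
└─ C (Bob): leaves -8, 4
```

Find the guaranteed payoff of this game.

B (Bob): min(-2, -2) = -2
C (Bob): min(-8, 4) = -8
Root (Alice): max(-2, -8) = -2

-2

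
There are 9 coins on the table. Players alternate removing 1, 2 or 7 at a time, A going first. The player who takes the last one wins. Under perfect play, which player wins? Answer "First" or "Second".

Second

Positions where the player to move wins (W) vs loses (L):
i:   0  1  2  3  4  5  6  7  8  9
     L  W  W  L  W  W  L  W  W  L
Position 9 is L, so the second player wins.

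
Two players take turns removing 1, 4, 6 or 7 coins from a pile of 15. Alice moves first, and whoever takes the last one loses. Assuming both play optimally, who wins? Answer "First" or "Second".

First

i:   0  1  2  3  4  5  6  7  8  9 10 11 12 13 14 15
     W  L  W  L  W  W  L  W  W  W  W  L  W  W  L  W
Position 15 is W, so the first player wins.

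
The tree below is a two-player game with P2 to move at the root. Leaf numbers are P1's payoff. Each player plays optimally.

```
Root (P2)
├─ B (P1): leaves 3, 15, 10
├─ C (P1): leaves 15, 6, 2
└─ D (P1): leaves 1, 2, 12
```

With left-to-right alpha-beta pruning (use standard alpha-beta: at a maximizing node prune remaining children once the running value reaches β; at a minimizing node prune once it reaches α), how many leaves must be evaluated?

B [α=-∞,β=+∞]: v=15
C [α=-∞,β=15]: v=15 after child 1 ≥ β → β-cutoff, skip 2
D [α=-∞,β=15]: v=12
Root [α=-∞,β=+∞]: v=12
Leaves evaluated: 7 of 9.

7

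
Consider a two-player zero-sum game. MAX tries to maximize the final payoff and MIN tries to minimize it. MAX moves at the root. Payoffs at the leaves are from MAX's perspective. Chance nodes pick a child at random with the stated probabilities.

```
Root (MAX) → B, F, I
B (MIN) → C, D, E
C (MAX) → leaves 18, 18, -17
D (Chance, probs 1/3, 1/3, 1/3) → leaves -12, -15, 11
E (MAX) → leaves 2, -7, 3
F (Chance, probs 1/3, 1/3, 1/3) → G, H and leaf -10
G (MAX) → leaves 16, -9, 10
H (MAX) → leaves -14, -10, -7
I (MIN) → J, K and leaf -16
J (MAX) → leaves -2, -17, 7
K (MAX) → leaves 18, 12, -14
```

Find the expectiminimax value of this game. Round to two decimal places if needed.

-0.33

C (MAX): max(18, 18, -17) = 18
D (Chance): 1/3·-12 + 1/3·-15 + 1/3·11 = -5.33
E (MAX): max(2, -7, 3) = 3
B (MIN): min(18, -5.33, 3) = -5.33
G (MAX): max(16, -9, 10) = 16
H (MAX): max(-14, -10, -7) = -7
F (Chance): 1/3·16 + 1/3·-7 + 1/3·-10 = -0.33
J (MAX): max(-2, -17, 7) = 7
K (MAX): max(18, 12, -14) = 18
I (MIN): min(7, 18, -16) = -16
Root (MAX): max(-5.33, -0.33, -16) = -0.33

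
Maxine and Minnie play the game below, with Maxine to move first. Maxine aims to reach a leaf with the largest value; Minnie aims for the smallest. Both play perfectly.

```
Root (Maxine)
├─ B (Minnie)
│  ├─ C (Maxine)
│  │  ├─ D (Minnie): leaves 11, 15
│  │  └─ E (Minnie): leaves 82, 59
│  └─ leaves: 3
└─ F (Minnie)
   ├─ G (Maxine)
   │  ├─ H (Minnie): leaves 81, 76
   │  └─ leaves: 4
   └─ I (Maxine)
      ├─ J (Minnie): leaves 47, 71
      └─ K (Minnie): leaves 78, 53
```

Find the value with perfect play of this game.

D (Minnie): min(11, 15) = 11
E (Minnie): min(82, 59) = 59
C (Maxine): max(11, 59) = 59
B (Minnie): min(59, 3) = 3
H (Minnie): min(81, 76) = 76
G (Maxine): max(76, 4) = 76
J (Minnie): min(47, 71) = 47
K (Minnie): min(78, 53) = 53
I (Maxine): max(47, 53) = 53
F (Minnie): min(76, 53) = 53
Root (Maxine): max(3, 53) = 53

53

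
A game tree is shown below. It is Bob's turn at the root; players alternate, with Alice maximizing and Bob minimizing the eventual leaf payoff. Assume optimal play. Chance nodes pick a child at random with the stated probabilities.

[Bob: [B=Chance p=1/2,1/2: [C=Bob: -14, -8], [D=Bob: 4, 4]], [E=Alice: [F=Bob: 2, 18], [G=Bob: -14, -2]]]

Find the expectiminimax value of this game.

C (Bob): min(-14, -8) = -14
D (Bob): min(4, 4) = 4
B (Chance): 1/2·-14 + 1/2·4 = -5
F (Bob): min(2, 18) = 2
G (Bob): min(-14, -2) = -14
E (Alice): max(2, -14) = 2
Root (Bob): min(-5, 2) = -5

-5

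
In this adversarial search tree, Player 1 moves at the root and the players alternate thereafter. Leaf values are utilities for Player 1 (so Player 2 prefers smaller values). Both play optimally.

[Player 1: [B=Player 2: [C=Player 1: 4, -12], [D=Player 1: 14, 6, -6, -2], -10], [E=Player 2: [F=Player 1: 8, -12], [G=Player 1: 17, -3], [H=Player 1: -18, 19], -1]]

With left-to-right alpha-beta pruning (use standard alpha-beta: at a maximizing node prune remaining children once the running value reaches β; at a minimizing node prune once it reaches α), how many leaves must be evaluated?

10

C [α=-∞,β=+∞]: v=4
D [α=-∞,β=4]: v=14 after child 1 ≥ β → β-cutoff, skip 3
B [α=-∞,β=+∞]: v=-10
F [α=-10,β=+∞]: v=8
G [α=-10,β=8]: v=17 after child 1 ≥ β → β-cutoff, skip 1
H [α=-10,β=8]: v=19
E [α=-10,β=+∞]: v=-1
Root [α=-∞,β=+∞]: v=-1
Leaves evaluated: 10 of 14.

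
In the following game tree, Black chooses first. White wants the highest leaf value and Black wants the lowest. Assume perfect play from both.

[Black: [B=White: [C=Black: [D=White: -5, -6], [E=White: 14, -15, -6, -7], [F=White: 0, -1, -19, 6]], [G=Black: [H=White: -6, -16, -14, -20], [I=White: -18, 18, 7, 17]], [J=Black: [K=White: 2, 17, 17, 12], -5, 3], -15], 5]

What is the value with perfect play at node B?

D: max(-5, -6) = -5
E: max(14, -15, -6, -7) = 14
F: max(0, -1, -19, 6) = 6
C: min(-5, 14, 6) = -5
H: max(-6, -16, -14, -20) = -6
I: max(-18, 18, 7, 17) = 18
G: min(-6, 18) = -6
K: max(2, 17, 17, 12) = 17
J: min(17, -5, 3) = -5
B: max(-5, -6, -5, -15) = -5

-5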